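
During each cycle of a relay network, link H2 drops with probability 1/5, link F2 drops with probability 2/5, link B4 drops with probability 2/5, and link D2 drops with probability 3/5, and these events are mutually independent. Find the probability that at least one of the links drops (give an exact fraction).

P(none) = (1 − 1/5) × (1 − 2/5) × (1 − 2/5) × (1 − 3/5) = 4/5 × 3/5 × 3/5 × 2/5 = 72/625
P(at least one) = 1 − 72/625 = 553/625

553/625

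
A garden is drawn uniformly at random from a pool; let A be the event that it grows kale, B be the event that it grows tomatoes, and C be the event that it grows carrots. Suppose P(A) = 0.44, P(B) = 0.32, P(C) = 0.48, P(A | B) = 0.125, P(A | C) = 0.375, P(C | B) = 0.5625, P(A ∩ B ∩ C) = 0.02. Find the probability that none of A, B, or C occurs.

0.14

P(A ∩ B) = P(B)·P(A|B) = 0.32 × 0.125 = 0.04
P(A ∩ C) = P(C)·P(A|C) = 0.48 × 0.375 = 0.18
P(B ∩ C) = P(B)·P(C|B) = 0.32 × 0.5625 = 0.18
P(A ∪ B ∪ C) = 0.44 + 0.32 + 0.48 − 0.04 − 0.18 − 0.18 + 0.02 = 0.86
P(none) = 1 − 0.86 = 0.14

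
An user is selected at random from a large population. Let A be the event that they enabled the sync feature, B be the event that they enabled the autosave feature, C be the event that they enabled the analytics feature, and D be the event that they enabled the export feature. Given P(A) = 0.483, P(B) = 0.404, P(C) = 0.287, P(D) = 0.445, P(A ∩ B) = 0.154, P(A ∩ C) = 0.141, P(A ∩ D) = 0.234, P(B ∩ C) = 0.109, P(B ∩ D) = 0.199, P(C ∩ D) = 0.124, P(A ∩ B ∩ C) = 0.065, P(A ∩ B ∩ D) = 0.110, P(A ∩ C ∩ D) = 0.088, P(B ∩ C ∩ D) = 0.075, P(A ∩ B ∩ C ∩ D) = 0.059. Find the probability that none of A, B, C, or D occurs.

0.063

Using inclusion–exclusion:
P(A ∪ B ∪ C ∪ D) = 0.483 + 0.404 + 0.287 + 0.445 − 0.154 − 0.141 − 0.234 − 0.109 − 0.199 − 0.124 + 0.065 + 0.110 + 0.088 + 0.075 − 0.059 = 0.937
P(none) = 1 − 0.937 = 0.063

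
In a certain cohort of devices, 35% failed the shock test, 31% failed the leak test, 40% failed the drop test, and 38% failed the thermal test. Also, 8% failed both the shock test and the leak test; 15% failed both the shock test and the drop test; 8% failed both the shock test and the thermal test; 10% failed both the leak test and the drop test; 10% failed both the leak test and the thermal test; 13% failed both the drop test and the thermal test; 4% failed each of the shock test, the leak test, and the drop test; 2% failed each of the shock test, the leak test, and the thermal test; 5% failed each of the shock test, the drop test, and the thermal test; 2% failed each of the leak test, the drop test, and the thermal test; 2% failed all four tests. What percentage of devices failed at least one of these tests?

91%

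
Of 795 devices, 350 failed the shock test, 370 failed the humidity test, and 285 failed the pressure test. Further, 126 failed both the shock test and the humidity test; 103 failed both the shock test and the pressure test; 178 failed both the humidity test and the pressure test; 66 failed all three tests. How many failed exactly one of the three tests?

389

N(exactly one) = 350 + 370 + 285 − 2·126 − 2·103 − 2·178 + 3·66 = 389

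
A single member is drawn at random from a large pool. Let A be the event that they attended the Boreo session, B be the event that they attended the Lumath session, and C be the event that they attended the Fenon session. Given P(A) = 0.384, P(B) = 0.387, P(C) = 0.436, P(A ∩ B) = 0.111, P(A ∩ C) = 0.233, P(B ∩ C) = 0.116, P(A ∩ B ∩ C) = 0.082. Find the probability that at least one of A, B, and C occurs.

0.829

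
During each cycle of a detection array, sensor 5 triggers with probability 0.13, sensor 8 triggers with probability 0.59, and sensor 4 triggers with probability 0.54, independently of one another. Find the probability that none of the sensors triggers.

0.164082

Independence gives P(none) = ∏(1 − pᵢ).
P(none) = (1 − 0.13) × (1 − 0.59) × (1 − 0.54) = 0.87 × 0.41 × 0.46 = 0.164082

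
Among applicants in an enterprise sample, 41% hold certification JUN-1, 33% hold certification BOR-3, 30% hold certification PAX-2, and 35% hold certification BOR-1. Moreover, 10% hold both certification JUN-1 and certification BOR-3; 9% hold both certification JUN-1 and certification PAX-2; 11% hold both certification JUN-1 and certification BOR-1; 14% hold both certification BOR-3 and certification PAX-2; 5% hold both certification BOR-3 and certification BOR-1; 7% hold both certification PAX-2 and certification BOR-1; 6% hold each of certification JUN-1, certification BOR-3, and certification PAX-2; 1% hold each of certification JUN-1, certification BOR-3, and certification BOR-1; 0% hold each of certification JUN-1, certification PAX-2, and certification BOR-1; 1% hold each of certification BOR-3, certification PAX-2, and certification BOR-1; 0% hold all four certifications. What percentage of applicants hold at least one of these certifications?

91%

Using inclusion–exclusion:
P(union) = 41 + 33 + 30 + 35 − 10 − 9 − 11 − 14 − 5 − 7 + 6 + 1 + 0 + 1 − 0 = 91%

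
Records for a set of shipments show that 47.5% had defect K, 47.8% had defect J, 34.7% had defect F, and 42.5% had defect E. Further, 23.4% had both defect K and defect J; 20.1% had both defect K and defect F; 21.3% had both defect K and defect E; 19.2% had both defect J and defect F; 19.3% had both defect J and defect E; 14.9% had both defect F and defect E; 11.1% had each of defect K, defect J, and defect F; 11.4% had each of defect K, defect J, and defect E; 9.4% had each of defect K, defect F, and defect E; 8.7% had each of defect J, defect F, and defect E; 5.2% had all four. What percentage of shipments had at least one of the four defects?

By inclusion-exclusion,
P(at least one) = 47.5 + 47.8 + 34.7 + 42.5 − 23.4 − 20.1 − 21.3 − 19.2 − 19.3 − 14.9 + 11.1 + 11.4 + 9.4 + 8.7 − 5.2 = 89.7%

89.7%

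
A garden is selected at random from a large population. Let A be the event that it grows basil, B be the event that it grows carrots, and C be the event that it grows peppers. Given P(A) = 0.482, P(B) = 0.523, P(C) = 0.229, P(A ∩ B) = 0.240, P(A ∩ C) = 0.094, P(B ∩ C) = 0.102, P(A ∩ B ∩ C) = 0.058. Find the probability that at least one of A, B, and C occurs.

0.856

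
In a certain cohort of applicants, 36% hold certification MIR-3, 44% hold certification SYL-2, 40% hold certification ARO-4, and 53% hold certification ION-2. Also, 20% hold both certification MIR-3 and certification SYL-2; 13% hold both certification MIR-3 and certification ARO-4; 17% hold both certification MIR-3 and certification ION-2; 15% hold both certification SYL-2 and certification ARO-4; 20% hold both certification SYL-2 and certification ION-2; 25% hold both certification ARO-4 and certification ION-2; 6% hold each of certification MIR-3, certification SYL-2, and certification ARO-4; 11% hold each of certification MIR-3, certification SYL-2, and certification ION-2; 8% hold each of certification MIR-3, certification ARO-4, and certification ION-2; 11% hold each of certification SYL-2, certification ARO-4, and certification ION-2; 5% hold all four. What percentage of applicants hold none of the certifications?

6%

Apply inclusion-exclusion:
P(≥1) = 36 + 44 + 40 + 53 − 20 − 13 − 17 − 15 − 20 − 25 + 6 + 11 + 8 + 11 − 5 = 94%
P(none) = 100% − 94% = 6%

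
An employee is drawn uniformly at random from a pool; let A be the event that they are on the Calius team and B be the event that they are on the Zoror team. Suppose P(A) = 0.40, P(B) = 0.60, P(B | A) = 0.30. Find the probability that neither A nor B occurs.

P(A ∩ B) = P(A)·P(B|A) = 0.40 × 0.30 = 0.12
By inclusion-exclusion,
P(A ∪ B) = 0.40 + 0.60 − 0.12 = 0.88
P(none) = 1 − 0.88 = 0.12

0.12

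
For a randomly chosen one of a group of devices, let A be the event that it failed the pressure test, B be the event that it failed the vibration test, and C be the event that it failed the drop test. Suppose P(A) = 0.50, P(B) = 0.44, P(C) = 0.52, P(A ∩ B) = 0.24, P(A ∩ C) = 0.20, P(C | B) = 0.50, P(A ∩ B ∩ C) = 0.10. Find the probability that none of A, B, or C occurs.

P(B ∩ C) = P(B)·P(C|B) = 0.44 × 0.50 = 0.22
By inclusion-exclusion,
P(A ∪ B ∪ C) = 0.50 + 0.44 + 0.52 − 0.24 − 0.20 − 0.22 + 0.10 = 0.90
P(none) = 1 − 0.90 = 0.10

0.10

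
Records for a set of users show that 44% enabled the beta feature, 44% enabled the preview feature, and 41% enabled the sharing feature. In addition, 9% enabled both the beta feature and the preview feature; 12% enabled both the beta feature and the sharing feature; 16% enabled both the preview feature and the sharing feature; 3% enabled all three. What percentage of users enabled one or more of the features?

Apply inclusion-exclusion:
P(≥1) = 44 + 44 + 41 − 9 − 12 − 16 + 3 = 95%

95%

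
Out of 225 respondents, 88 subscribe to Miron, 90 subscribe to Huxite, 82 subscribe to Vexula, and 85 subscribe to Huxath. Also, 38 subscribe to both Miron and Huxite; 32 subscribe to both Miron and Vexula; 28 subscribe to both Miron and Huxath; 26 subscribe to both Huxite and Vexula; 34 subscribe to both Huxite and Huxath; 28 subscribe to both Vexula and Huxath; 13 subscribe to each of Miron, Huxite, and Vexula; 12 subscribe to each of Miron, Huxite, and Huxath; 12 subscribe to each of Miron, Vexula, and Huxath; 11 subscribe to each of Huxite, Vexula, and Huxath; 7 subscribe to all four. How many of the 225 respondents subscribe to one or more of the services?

Apply inclusion-exclusion:
|at least one| = 88 + 90 + 82 + 85 − 38 − 32 − 28 − 26 − 34 − 28 + 13 + 12 + 12 + 11 − 7 = 200

200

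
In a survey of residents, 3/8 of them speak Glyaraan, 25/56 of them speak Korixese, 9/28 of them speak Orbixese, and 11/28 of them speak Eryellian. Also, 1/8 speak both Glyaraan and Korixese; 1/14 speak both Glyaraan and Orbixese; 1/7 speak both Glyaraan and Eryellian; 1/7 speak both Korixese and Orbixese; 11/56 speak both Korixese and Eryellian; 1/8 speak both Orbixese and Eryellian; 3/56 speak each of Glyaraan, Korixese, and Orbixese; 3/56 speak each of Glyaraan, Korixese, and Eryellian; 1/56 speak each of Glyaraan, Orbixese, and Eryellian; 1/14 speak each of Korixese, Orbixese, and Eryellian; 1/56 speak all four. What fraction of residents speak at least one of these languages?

51/56

P(≥1) = 3/8 + 25/56 + 9/28 + 11/28 − 1/8 − 1/14 − 1/7 − 1/7 − 11/56 − 1/8 + 3/56 + 3/56 + 1/56 + 1/14 − 1/56 = 51/56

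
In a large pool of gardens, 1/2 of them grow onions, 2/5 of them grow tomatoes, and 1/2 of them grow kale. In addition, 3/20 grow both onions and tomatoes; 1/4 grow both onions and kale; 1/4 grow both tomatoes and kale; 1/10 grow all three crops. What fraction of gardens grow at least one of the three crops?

17/20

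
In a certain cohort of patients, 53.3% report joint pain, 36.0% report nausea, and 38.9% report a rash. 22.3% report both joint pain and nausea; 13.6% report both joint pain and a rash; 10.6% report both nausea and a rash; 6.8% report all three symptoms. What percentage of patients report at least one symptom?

88.5%

P(at least one) = 53.3 + 36.0 + 38.9 − 22.3 − 13.6 − 10.6 + 6.8 = 88.5%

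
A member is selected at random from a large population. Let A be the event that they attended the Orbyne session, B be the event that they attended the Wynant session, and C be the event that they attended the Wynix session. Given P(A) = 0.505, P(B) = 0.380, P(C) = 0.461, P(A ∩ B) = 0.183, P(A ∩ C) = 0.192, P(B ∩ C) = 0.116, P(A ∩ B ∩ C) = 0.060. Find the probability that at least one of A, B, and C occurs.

0.915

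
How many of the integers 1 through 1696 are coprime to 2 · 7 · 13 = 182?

⌊1696/2⌋ + ⌊1696/7⌋ + ⌊1696/13⌋ − ⌊1696/14⌋ − ⌊1696/26⌋ − ⌊1696/91⌋ + ⌊1696/182⌋ = 848 + 242 + 130 − 121 − 65 − 18 + 9 = 1025
1696 − 1025 = 671

671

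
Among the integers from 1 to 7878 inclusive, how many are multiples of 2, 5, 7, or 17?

5337

Apply inclusion-exclusion:
3939 + 1575 + 1125 + 463 − 787 − 562 − 231 − 225 − 92 − 66 + 112 + 46 + 33 + 13 − 6 = 5337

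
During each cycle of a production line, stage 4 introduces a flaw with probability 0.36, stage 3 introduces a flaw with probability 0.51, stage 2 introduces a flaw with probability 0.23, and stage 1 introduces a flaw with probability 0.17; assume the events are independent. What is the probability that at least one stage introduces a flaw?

0.79957824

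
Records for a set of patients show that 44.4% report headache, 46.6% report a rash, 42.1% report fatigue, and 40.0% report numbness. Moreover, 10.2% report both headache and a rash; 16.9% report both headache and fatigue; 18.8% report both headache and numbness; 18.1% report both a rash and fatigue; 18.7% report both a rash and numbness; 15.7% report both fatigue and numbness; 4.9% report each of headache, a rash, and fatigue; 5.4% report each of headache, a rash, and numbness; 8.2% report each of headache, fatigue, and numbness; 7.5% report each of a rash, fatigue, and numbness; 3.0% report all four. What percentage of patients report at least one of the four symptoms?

97.7%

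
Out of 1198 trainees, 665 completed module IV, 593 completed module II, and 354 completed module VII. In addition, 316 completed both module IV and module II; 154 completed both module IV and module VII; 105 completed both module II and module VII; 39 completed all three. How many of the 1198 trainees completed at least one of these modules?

1076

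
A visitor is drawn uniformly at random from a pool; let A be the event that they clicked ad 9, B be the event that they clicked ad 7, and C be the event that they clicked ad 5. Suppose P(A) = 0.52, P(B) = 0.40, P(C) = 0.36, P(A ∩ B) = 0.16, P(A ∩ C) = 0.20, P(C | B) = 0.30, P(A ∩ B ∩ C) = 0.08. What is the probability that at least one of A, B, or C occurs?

P(B ∩ C) = P(B)·P(C|B) = 0.40 × 0.30 = 0.12
By inclusion-exclusion,
P(A ∪ B ∪ C) = 0.52 + 0.40 + 0.36 − 0.16 − 0.20 − 0.12 + 0.08 = 0.88

0.88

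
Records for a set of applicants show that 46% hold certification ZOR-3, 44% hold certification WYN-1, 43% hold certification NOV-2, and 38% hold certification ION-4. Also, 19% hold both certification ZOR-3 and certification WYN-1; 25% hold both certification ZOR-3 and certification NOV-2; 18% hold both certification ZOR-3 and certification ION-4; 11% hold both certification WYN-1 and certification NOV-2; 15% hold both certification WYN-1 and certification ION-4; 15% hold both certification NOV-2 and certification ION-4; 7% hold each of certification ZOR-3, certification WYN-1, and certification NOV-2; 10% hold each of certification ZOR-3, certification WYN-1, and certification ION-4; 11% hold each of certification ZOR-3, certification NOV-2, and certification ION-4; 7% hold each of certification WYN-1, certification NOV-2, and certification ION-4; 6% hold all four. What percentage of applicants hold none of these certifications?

P(union) = 46 + 44 + 43 + 38 − 19 − 25 − 18 − 11 − 15 − 15 + 7 + 10 + 11 + 7 − 6 = 97%
P(none) = 100% − 97% = 3%

3%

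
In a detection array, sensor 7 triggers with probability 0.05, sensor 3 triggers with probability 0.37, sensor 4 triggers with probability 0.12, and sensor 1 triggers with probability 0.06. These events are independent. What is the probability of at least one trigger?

0.5049208

P(none) = (1 − 0.05) × (1 − 0.37) × (1 − 0.12) × (1 − 0.06) = 0.95 × 0.63 × 0.88 × 0.94 = 0.4950792
P(at least one) = 1 − 0.4950792 = 0.5049208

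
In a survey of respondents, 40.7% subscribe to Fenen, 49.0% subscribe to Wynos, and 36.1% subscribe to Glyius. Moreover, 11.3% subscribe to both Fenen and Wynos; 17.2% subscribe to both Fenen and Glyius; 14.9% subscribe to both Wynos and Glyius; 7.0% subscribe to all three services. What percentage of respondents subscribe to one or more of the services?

89.4%

Apply inclusion-exclusion:
P(≥1) = 40.7 + 49.0 + 36.1 − 11.3 − 17.2 − 14.9 + 7.0 = 89.4%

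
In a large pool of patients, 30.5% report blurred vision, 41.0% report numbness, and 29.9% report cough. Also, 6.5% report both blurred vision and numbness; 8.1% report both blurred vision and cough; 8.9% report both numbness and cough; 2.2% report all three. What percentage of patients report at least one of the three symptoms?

Inclusion–exclusion gives
P(union) = 30.5 + 41.0 + 29.9 − 6.5 − 8.1 − 8.9 + 2.2 = 80.1%

80.1%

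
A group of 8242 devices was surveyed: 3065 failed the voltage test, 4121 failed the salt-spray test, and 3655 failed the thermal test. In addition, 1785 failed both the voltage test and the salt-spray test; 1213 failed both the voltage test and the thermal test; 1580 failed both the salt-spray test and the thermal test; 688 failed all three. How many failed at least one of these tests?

6951

|at least one| = 3065 + 4121 + 3655 − 1785 − 1213 − 1580 + 688 = 6951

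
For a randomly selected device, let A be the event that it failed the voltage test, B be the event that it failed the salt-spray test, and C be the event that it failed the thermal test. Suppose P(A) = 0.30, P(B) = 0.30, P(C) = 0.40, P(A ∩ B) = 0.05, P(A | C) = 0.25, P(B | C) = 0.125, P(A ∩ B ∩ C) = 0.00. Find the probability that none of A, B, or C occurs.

P(A ∩ C) = P(C)·P(A|C) = 0.40 × 0.25 = 0.10
P(B ∩ C) = P(C)·P(B|C) = 0.40 × 0.125 = 0.05
By inclusion-exclusion,
P(A ∪ B ∪ C) = 0.30 + 0.30 + 0.40 − 0.05 − 0.10 − 0.05 + 0.00 = 0.80
P(none) = 1 − 0.80 = 0.20

0.20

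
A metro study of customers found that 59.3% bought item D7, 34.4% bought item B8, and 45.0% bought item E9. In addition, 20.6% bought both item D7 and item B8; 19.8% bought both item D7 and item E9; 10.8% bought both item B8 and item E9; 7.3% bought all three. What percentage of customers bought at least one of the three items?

94.8%

P(union) = 59.3 + 34.4 + 45.0 − 20.6 − 19.8 − 10.8 + 7.3 = 94.8%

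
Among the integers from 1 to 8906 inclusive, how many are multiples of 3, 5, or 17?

4435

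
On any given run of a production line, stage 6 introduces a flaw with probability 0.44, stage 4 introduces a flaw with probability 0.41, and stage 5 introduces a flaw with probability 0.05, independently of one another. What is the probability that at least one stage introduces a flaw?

0.68612

P(none) = (1 − 0.44) × (1 − 0.41) × (1 − 0.05) = 0.56 × 0.59 × 0.95 = 0.31388
P(at least one) = 1 − 0.31388 = 0.68612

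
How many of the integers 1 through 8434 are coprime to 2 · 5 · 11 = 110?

3068

Apply inclusion-exclusion:
floor(8434/2) + floor(8434/5) + floor(8434/11) − floor(8434/10) − floor(8434/22) − floor(8434/55) + floor(8434/110) = 4217 + 1686 + 766 − 843 − 383 − 153 + 76 = 5366
8434 − 5366 = 3068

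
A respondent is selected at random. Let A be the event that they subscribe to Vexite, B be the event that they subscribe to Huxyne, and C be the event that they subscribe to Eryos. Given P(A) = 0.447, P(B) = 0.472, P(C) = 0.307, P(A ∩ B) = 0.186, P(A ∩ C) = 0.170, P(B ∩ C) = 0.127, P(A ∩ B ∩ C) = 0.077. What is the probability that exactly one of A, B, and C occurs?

0.491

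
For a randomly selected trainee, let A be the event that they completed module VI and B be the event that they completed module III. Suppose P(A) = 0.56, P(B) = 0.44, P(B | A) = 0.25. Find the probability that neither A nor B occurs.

0.14

P(A ∩ B) = P(A)·P(B|A) = 0.56 × 0.25 = 0.14
P(A ∪ B) = 0.56 + 0.44 − 0.14 = 0.86
P(none) = 1 − 0.86 = 0.14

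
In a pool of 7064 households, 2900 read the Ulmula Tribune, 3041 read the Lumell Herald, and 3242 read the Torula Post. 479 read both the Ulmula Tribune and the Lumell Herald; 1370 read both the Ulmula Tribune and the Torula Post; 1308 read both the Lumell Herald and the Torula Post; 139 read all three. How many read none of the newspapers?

N(≥1) = 2900 + 3041 + 3242 − 479 − 1370 − 1308 + 139 = 6165
None: 7064 − 6165 = 899

899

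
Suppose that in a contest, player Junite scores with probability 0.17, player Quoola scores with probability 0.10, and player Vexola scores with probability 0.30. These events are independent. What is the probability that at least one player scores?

P(none) = (1 − 0.17) × (1 − 0.10) × (1 − 0.30) = 0.83 × 0.90 × 0.70 = 0.5229
P(at least one) = 1 − 0.5229 = 0.4771

0.4771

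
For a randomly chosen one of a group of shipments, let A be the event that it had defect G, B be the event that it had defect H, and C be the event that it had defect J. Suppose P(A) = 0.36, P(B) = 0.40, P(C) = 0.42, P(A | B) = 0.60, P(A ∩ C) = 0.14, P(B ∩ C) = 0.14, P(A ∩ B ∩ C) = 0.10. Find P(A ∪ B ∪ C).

0.76

P(A ∩ B) = P(B)·P(A|B) = 0.40 × 0.60 = 0.24
Inclusion–exclusion gives
P(A ∪ B ∪ C) = 0.36 + 0.40 + 0.42 − 0.24 − 0.14 − 0.14 + 0.10 = 0.76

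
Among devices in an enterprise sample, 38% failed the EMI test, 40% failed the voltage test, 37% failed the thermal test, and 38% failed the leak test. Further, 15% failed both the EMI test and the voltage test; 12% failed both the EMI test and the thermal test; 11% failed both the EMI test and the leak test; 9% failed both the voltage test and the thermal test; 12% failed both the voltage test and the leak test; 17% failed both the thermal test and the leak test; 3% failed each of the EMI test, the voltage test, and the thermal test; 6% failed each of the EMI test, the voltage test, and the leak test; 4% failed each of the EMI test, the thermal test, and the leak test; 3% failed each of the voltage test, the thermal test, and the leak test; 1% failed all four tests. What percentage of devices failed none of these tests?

8%

P(≥1) = 38 + 40 + 37 + 38 − 15 − 12 − 11 − 9 − 12 − 17 + 3 + 6 + 4 + 3 − 1 = 92%
P(none) = 100% − 92% = 8%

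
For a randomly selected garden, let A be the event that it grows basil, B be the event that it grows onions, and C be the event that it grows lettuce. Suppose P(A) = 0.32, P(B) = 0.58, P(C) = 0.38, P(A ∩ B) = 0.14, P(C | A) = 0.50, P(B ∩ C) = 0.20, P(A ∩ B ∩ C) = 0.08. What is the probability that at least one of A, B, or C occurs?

0.86

P(A ∩ C) = P(A)·P(C|A) = 0.32 × 0.50 = 0.16
P(A ∪ B ∪ C) = 0.32 + 0.58 + 0.38 − 0.14 − 0.16 − 0.20 + 0.08 = 0.86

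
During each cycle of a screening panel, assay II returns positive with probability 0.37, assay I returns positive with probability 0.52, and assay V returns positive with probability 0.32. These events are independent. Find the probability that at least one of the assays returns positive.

P(none) = (1 − 0.37) × (1 − 0.52) × (1 − 0.32) = 0.63 × 0.48 × 0.68 = 0.205632
P(at least one) = 1 − 0.205632 = 0.794368

0.794368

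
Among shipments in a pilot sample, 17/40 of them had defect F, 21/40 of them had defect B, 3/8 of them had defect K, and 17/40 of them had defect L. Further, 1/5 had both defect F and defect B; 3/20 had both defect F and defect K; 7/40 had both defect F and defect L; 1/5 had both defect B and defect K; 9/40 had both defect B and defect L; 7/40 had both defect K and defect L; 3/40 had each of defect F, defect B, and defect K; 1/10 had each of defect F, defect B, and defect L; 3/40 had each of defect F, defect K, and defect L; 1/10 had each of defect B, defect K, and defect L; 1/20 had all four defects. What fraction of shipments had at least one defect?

37/40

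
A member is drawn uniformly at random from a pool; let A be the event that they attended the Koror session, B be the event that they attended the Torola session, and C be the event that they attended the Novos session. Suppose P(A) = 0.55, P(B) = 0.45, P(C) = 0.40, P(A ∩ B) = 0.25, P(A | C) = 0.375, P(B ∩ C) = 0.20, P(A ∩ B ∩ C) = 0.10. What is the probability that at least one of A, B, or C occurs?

P(A ∩ C) = P(C)·P(A|C) = 0.40 × 0.375 = 0.15
P(A ∪ B ∪ C) = 0.55 + 0.45 + 0.40 − 0.25 − 0.15 − 0.20 + 0.10 = 0.90

0.90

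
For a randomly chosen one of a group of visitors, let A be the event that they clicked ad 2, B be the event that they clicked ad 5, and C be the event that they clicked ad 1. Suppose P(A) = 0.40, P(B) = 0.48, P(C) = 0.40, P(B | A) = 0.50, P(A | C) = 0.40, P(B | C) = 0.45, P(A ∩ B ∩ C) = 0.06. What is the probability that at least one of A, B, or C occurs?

0.80

P(A ∩ B) = P(A)·P(B|A) = 0.40 × 0.50 = 0.20
P(A ∩ C) = P(C)·P(A|C) = 0.40 × 0.40 = 0.16
P(B ∩ C) = P(C)·P(B|C) = 0.40 × 0.45 = 0.18
Using inclusion–exclusion:
P(A ∪ B ∪ C) = 0.40 + 0.48 + 0.40 − 0.20 − 0.16 − 0.18 + 0.06 = 0.80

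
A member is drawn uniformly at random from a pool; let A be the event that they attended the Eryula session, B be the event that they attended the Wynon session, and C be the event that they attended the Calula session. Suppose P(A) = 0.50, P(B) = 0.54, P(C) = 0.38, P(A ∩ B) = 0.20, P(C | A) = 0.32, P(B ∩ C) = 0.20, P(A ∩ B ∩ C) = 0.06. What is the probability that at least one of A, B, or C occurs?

0.92

P(A ∩ C) = P(A)·P(C|A) = 0.50 × 0.32 = 0.16
Using inclusion–exclusion:
P(A ∪ B ∪ C) = 0.50 + 0.54 + 0.38 − 0.20 − 0.16 − 0.20 + 0.06 = 0.92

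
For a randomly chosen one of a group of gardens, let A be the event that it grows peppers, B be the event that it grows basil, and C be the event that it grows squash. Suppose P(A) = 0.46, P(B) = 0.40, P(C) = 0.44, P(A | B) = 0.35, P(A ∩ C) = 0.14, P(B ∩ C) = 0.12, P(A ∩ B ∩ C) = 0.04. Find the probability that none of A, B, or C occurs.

0.06

P(A ∩ B) = P(B)·P(A|B) = 0.40 × 0.35 = 0.14
P(A ∪ B ∪ C) = 0.46 + 0.40 + 0.44 − 0.14 − 0.14 − 0.12 + 0.04 = 0.94
P(none) = 1 − 0.94 = 0.06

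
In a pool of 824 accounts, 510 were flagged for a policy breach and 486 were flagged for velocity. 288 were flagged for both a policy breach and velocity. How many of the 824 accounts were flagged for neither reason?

|union| = 510 + 486 − 288 = 708
None: 824 − 708 = 116

116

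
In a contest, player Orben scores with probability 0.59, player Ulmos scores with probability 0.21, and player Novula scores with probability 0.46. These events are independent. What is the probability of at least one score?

0.825094

P(none) = (1 − 0.59) × (1 − 0.21) × (1 − 0.46) = 0.41 × 0.79 × 0.54 = 0.174906
P(at least one) = 1 − 0.174906 = 0.825094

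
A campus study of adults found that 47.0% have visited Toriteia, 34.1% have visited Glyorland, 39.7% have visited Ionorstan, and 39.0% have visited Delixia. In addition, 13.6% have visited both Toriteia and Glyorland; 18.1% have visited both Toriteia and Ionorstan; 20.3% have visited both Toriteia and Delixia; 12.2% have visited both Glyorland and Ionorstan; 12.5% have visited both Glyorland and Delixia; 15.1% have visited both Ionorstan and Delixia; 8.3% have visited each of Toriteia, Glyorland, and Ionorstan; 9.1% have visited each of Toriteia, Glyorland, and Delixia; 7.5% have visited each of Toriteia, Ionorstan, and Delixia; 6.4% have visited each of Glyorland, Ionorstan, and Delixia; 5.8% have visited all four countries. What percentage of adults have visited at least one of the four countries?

P(≥1) = 47.0 + 34.1 + 39.7 + 39.0 − 13.6 − 18.1 − 20.3 − 12.2 − 12.5 − 15.1 + 8.3 + 9.1 + 7.5 + 6.4 − 5.8 = 93.5%

93.5%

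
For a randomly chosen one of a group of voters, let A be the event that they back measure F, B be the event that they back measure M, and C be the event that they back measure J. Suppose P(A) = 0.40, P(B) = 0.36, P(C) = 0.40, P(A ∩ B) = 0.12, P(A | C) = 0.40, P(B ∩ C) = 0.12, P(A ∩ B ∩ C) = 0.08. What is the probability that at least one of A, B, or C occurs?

P(A ∩ C) = P(C)·P(A|C) = 0.40 × 0.40 = 0.16
Inclusion–exclusion gives
P(A ∪ B ∪ C) = 0.40 + 0.36 + 0.40 − 0.12 − 0.16 − 0.12 + 0.08 = 0.84

0.84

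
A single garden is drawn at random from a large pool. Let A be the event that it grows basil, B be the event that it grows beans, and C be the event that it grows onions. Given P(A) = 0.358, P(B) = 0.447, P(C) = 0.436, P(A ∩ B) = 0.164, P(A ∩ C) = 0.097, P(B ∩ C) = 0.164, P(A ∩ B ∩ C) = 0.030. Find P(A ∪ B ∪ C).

P(A ∪ B ∪ C) = 0.358 + 0.447 + 0.436 − 0.164 − 0.097 − 0.164 + 0.030 = 0.846

0.846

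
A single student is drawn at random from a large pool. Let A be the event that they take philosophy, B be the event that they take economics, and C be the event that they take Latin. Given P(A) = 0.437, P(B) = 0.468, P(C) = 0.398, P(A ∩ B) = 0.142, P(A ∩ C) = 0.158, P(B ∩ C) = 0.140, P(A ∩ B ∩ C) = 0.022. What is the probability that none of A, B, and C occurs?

0.115

By inclusion-exclusion,
P(A ∪ B ∪ C) = 0.437 + 0.468 + 0.398 − 0.142 − 0.158 − 0.140 + 0.022 = 0.885
P(none) = 1 − 0.885 = 0.115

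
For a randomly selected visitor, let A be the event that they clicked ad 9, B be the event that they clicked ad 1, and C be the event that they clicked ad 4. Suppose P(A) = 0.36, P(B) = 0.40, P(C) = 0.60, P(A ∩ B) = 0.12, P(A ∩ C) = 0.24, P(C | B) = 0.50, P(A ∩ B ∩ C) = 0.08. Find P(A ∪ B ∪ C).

0.88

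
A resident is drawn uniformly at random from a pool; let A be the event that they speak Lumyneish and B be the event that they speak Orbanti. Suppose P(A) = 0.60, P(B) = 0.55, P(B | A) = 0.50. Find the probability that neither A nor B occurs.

P(A ∩ B) = P(A)·P(B|A) = 0.60 × 0.50 = 0.30
P(A ∪ B) = 0.60 + 0.55 − 0.30 = 0.85
P(none) = 1 − 0.85 = 0.15

0.15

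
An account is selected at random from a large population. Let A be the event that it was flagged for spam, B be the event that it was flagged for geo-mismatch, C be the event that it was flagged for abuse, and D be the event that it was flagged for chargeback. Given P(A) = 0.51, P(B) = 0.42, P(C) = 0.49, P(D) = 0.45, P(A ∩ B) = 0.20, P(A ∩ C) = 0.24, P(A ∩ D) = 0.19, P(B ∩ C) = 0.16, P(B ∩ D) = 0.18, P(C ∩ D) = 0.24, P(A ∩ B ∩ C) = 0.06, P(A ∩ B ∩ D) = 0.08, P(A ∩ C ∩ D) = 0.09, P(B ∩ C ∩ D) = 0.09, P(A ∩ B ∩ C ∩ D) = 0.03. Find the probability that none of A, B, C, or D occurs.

0.05

By inclusion–exclusion:
P(A ∪ B ∪ C ∪ D) = 0.51 + 0.42 + 0.49 + 0.45 − 0.20 − 0.24 − 0.19 − 0.16 − 0.18 − 0.24 + 0.06 + 0.08 + 0.09 + 0.09 − 0.03 = 0.95
P(none) = 1 − 0.95 = 0.05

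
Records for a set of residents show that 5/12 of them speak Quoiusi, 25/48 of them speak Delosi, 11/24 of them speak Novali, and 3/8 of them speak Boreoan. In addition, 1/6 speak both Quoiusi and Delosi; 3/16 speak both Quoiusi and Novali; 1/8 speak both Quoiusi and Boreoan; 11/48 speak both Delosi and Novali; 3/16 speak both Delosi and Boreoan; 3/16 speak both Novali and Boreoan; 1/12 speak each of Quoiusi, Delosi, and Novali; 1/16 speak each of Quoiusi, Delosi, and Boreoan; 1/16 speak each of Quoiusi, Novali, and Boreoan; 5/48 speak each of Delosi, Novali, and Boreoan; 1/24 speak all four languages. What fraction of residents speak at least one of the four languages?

Apply inclusion-exclusion:
P(union) = 5/12 + 25/48 + 11/24 + 3/8 − 1/6 − 3/16 − 1/8 − 11/48 − 3/16 − 3/16 + 1/12 + 1/16 + 1/16 + 5/48 − 1/24 = 23/24

23/24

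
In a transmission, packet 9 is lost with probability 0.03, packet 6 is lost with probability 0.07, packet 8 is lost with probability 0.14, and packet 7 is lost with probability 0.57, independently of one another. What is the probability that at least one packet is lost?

0.66640342

Since the events are independent, P(none) is the product of the individual non-occurrence probabilities.
P(none) = (1 − 0.03) × (1 − 0.07) × (1 − 0.14) × (1 − 0.57) = 0.97 × 0.93 × 0.86 × 0.43 = 0.33359658
P(at least one) = 1 − 0.33359658 = 0.66640342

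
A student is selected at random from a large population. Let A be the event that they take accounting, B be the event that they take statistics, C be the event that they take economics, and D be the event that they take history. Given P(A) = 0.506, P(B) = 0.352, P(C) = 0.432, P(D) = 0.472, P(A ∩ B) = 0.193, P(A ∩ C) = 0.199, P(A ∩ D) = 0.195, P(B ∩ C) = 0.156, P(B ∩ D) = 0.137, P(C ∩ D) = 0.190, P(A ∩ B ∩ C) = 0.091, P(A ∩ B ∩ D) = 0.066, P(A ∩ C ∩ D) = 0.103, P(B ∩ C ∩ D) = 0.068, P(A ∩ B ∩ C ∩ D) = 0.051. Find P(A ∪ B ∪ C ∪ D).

0.969

P(A ∪ B ∪ C ∪ D) = 0.506 + 0.352 + 0.432 + 0.472 − 0.193 − 0.199 − 0.195 − 0.156 − 0.137 − 0.190 + 0.091 + 0.066 + 0.103 + 0.068 − 0.051 = 0.969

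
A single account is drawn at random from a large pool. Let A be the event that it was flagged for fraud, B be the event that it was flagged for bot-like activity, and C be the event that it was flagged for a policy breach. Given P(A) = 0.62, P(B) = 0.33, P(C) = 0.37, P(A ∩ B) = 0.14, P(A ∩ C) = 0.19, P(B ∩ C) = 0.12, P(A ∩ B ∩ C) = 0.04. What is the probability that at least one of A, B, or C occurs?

Using inclusion–exclusion:
P(A ∪ B ∪ C) = 0.62 + 0.33 + 0.37 − 0.14 − 0.19 − 0.12 + 0.04 = 0.91

0.91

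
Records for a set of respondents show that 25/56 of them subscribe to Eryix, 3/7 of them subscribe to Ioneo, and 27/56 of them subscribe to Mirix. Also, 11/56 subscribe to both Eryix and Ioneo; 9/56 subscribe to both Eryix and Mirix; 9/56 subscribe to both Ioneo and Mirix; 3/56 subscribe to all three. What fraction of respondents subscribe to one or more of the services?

25/28

Using inclusion–exclusion:
P(≥1) = 25/56 + 3/7 + 27/56 − 11/56 − 9/56 − 9/56 + 3/56 = 25/28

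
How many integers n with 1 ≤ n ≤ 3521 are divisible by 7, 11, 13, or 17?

1139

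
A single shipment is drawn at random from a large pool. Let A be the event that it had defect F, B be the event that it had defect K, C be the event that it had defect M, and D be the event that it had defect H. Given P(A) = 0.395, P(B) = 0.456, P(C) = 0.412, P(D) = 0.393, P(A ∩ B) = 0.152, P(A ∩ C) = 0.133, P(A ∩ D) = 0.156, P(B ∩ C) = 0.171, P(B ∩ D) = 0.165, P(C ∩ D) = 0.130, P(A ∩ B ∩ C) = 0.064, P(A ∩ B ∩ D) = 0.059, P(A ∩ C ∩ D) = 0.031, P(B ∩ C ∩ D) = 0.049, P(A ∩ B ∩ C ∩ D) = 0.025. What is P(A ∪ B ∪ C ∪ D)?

0.927

P(A ∪ B ∪ C ∪ D) = 0.395 + 0.456 + 0.412 + 0.393 − 0.152 − 0.133 − 0.156 − 0.171 − 0.165 − 0.130 + 0.064 + 0.059 + 0.031 + 0.049 − 0.025 = 0.927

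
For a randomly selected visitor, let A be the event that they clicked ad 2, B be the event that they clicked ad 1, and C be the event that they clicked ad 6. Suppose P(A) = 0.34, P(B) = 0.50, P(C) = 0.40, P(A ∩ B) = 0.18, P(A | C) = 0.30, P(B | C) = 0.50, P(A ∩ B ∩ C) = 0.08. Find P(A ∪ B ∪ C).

P(A ∩ C) = P(C)·P(A|C) = 0.40 × 0.30 = 0.12
P(B ∩ C) = P(C)·P(B|C) = 0.40 × 0.50 = 0.20
Inclusion–exclusion gives
P(A ∪ B ∪ C) = 0.34 + 0.50 + 0.40 − 0.18 − 0.12 − 0.20 + 0.08 = 0.82

0.82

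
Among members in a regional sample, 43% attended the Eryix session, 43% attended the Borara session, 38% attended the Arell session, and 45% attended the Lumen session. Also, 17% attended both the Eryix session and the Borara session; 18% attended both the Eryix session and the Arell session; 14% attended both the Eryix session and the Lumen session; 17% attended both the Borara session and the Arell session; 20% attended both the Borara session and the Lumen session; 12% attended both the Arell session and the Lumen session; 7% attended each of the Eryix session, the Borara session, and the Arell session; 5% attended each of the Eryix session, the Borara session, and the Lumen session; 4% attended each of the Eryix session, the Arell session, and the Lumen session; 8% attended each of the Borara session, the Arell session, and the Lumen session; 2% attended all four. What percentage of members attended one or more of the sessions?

By inclusion–exclusion:
P(union) = 43 + 43 + 38 + 45 − 17 − 18 − 14 − 17 − 20 − 12 + 7 + 5 + 4 + 8 − 2 = 93%

93%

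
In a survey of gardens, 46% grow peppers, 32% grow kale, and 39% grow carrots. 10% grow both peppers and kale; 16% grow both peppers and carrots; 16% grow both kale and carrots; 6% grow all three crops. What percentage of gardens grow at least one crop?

81%

By inclusion–exclusion:
P(≥1) = 46 + 32 + 39 − 10 − 16 − 16 + 6 = 81%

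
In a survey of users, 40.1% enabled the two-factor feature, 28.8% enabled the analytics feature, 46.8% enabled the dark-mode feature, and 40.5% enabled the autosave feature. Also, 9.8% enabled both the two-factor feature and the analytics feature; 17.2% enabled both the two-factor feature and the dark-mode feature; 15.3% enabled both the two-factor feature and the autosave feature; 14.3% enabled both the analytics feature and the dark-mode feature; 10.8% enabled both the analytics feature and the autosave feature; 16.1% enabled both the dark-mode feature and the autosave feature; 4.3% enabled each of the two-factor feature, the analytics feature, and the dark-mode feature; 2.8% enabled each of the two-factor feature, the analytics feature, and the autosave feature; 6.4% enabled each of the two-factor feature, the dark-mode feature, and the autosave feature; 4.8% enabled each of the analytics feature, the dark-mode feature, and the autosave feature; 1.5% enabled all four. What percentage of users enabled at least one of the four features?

89.5%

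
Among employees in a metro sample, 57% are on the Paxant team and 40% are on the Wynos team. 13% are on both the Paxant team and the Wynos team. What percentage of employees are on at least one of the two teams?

By inclusion-exclusion,
P(at least one) = 57 + 40 − 13 = 84%

84%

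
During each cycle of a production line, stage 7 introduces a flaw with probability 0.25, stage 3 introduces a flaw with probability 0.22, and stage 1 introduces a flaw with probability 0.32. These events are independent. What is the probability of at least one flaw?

0.6022

P(none) = (1 − 0.25) × (1 − 0.22) × (1 − 0.32) = 0.75 × 0.78 × 0.68 = 0.3978
P(at least one) = 1 − 0.3978 = 0.6022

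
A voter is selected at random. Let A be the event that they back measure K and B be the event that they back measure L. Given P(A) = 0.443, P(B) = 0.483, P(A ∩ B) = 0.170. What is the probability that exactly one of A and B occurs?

Using the inclusion–exclusion count for exactly one event:
P(exactly one) = 0.443 + 0.483 − 2·0.170 = 0.586

0.586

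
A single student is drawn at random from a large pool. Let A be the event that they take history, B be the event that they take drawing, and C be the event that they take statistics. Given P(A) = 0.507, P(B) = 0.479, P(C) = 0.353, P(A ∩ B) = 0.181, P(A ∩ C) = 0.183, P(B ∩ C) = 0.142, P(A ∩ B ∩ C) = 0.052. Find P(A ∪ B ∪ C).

Inclusion–exclusion gives
P(A ∪ B ∪ C) = 0.507 + 0.479 + 0.353 − 0.181 − 0.183 − 0.142 + 0.052 = 0.885

0.885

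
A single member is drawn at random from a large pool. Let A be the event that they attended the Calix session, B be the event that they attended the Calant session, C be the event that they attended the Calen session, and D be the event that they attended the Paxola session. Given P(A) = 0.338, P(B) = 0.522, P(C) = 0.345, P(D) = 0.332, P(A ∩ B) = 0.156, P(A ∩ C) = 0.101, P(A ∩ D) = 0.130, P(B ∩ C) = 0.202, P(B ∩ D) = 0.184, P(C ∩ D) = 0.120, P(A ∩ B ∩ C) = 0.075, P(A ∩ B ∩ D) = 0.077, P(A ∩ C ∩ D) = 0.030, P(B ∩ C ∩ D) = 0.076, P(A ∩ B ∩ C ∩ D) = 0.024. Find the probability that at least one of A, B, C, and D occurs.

By inclusion-exclusion,
P(A ∪ B ∪ C ∪ D) = 0.338 + 0.522 + 0.345 + 0.332 − 0.156 − 0.101 − 0.130 − 0.202 − 0.184 − 0.120 + 0.075 + 0.077 + 0.030 + 0.076 − 0.024 = 0.878

0.878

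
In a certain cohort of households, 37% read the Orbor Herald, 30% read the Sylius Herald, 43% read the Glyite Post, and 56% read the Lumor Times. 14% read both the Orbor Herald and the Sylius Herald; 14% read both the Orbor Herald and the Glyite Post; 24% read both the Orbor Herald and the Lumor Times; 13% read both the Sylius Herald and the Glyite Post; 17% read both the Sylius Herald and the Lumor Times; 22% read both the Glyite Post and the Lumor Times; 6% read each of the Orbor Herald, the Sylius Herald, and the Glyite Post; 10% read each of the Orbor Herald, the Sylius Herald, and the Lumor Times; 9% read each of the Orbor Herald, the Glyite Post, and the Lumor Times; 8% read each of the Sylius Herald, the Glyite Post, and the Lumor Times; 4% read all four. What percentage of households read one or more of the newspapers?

91%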